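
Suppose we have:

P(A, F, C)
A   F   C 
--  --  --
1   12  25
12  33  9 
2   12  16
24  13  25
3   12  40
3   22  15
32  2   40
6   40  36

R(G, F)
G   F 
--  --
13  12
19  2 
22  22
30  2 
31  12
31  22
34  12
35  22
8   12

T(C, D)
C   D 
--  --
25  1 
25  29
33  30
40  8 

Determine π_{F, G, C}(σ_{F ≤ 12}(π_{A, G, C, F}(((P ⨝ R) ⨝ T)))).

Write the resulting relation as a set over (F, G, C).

Natural join on F: {(1, 12, 25, 13), (1, 12, 25, 31), (1, 12, 25, 34), (1, 12, 25, 8), (2, 12, 16, 13), (2, 12, 16, 31), (2, 12, 16, 34), (2, 12, 16, 8), (3, 12, 40, 13), (3, 12, 40, 31), (3, 12, 40, 34), (3, 12, 40, 8), (3, 22, 15, 22), (3, 22, 15, 31), (3, 22, 15, 35), (32, 2, 40, 19), (32, 2, 40, 30)}
Natural join on C: {(1, 12, 25, 13, 1), (1, 12, 25, 13, 29), (1, 12, 25, 31, 1), (1, 12, 25, 31, 29), (1, 12, 25, 34, 1), (1, 12, 25, 34, 29), (1, 12, 25, 8, 1), (1, 12, 25, 8, 29), (3, 12, 40, 13, 8), (3, 12, 40, 31, 8), (3, 12, 40, 34, 8), (3, 12, 40, 8, 8), (32, 2, 40, 19, 8), (32, 2, 40, 30, 8)}
π[A, G, C, F]: project onto (A, G, C, F) (4 duplicate(s) eliminated) → {(1, 13, 25, 12), (1, 31, 25, 12), (1, 34, 25, 12), (1, 8, 25, 12), (3, 13, 40, 12), (3, 31, 40, 12), (3, 34, 40, 12), (3, 8, 40, 12), (32, 19, 40, 2), (32, 30, 40, 2)}
σ[F ≤ 12]: keep tuples satisfying F ≤ 12 → {(1, 13, 25, 12), (1, 31, 25, 12), (1, 34, 25, 12), (1, 8, 25, 12), (3, 13, 40, 12), (3, 31, 40, 12), (3, 34, 40, 12), (3, 8, 40, 12), (32, 19, 40, 2), (32, 30, 40, 2)}
π[F, G, C]: project onto (F, G, C) → {(12, 13, 25), (12, 13, 40), (12, 31, 25), (12, 31, 40), (12, 34, 25), (12, 34, 40), (12, 8, 25), (12, 8, 40), (2, 19, 40), (2, 30, 40)}

{(12, 13, 25), (12, 13, 40), (12, 31, 25), (12, 31, 40), (12, 34, 25), (12, 34, 40), (12, 8, 25), (12, 8, 40), (2, 19, 40), (2, 30, 40)}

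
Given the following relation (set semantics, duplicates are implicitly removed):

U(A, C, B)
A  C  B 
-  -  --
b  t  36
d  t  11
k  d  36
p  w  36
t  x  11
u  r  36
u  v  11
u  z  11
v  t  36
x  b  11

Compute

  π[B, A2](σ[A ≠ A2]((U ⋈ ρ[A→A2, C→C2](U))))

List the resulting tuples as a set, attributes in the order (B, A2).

{(11, d), (11, t), (11, u), (11, x), (36, b), (36, k), (36, p), (36, u), (36, v)}

ρ[A→A2, C→C2]: schema becomes (A2, C2, B); tuples unchanged.
Natural join on B: {(b, t, 36, b, t), (b, t, 36, k, d), (b, t, 36, p, w), (b, t, 36, u, r), (b, t, 36, v, t), (d, t, 11, d, t), (d, t, 11, t, x), (d, t, 11, u, v), (d, t, 11, u, z), (d, t, 11, x, b), (k, d, 36, b, t), (k, d, 36, k, d), (k, d, 36, p, w), (k, d, 36, u, r), (k, d, 36, v, t), (p, w, 36, b, t), (p, w, 36, k, d), (p, w, 36, p, w), (p, w, 36, u, r), (p, w, 36, v, t), (t, x, 11, d, t), (t, x, 11, t, x), (t, x, 11, u, v), (t, x, 11, u, z), (t, x, 11, x, b), (u, r, 36, b, t), (u, r, 36, k, d), (u, r, 36, p, w), (u, r, 36, u, r), (u, r, 36, v, t), (u, v, 11, d, t), (u, v, 11, t, x), (u, v, 11, u, v), (u, v, 11, u, z), (u, v, 11, x, b), (u, z, 11, d, t), (u, z, 11, t, x), (u, z, 11, u, v), (u, z, 11, u, z), (u, z, 11, x, b), (v, t, 36, b, t), (v, t, 36, k, d), (v, t, 36, p, w), (v, t, 36, u, r), (v, t, 36, v, t), (x, b, 11, d, t), (x, b, 11, t, x), (x, b, 11, u, v), (x, b, 11, u, z), (x, b, 11, x, b)}
Apply σ_{A ≠ A2}; surviving tuples: {(b, t, 36, k, d), (b, t, 36, p, w), (b, t, 36, u, r), (b, t, 36, v, t), (d, t, 11, t, x), (d, t, 11, u, v), (d, t, 11, u, z), (d, t, 11, x, b), (k, d, 36, b, t), (k, d, 36, p, w), (k, d, 36, u, r), (k, d, 36, v, t), (p, w, 36, b, t), (p, w, 36, k, d), (p, w, 36, u, r), (p, w, 36, v, t), (t, x, 11, d, t), (t, x, 11, u, v), (t, x, 11, u, z), (t, x, 11, x, b), (u, r, 36, b, t), (u, r, 36, k, d), (u, r, 36, p, w), (u, r, 36, v, t), (u, v, 11, d, t), (u, v, 11, t, x), (u, v, 11, x, b), (u, z, 11, d, t), (u, z, 11, t, x), (u, z, 11, x, b), (v, t, 36, b, t), (v, t, 36, k, d), (v, t, 36, p, w), (v, t, 36, u, r), (x, b, 11, d, t), (x, b, 11, t, x), (x, b, 11, u, v), (x, b, 11, u, z)}
Projecting to B, A2 (29 duplicate(s) eliminated): {(11, d), (11, t), (11, u), (11, x), (36, b), (36, k), (36, p), (36, u), (36, v)}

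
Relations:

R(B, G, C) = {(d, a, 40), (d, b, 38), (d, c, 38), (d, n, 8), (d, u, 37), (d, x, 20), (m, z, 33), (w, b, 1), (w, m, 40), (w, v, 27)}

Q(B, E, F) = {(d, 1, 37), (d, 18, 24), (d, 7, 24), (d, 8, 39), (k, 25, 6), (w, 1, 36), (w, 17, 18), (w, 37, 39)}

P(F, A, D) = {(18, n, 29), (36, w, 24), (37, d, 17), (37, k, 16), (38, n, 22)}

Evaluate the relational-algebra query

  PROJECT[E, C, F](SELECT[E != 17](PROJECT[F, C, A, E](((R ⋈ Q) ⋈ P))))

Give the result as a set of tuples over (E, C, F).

{(1, 1, 36), (1, 20, 37), (1, 27, 36), (1, 37, 37), (1, 38, 37), (1, 40, 36), (1, 40, 37), (1, 8, 37)}

R ⋈ Q (natural join on B): {(d, a, 40, 1, 37), (d, a, 40, 18, 24), (d, a, 40, 7, 24), (d, a, 40, 8, 39), (d, b, 38, 1, 37), (d, b, 38, 18, 24), (d, b, 38, 7, 24), (d, b, 38, 8, 39), (d, c, 38, 1, 37), (d, c, 38, 18, 24), (d, c, 38, 7, 24), (d, c, 38, 8, 39), (d, n, 8, 1, 37), (d, n, 8, 18, 24), (d, n, 8, 7, 24), (d, n, 8, 8, 39), (d, u, 37, 1, 37), (d, u, 37, 18, 24), (d, u, 37, 7, 24), (d, u, 37, 8, 39), (d, x, 20, 1, 37), (d, x, 20, 18, 24), (d, x, 20, 7, 24), (d, x, 20, 8, 39), (w, b, 1, 1, 36), (w, b, 1, 17, 18), (w, b, 1, 37, 39), (w, m, 40, 1, 36), (w, m, 40, 17, 18), (w, m, 40, 37, 39), (w, v, 27, 1, 36), (w, v, 27, 17, 18), (w, v, 27, 37, 39)}
(R ⋈ Q) ⋈ P (natural join on F): {(d, a, 40, 1, 37, d, 17), (d, a, 40, 1, 37, k, 16), (d, b, 38, 1, 37, d, 17), (d, b, 38, 1, 37, k, 16), (d, c, 38, 1, 37, d, 17), (d, c, 38, 1, 37, k, 16), (d, n, 8, 1, 37, d, 17), (d, n, 8, 1, 37, k, 16), (d, u, 37, 1, 37, d, 17), (d, u, 37, 1, 37, k, 16), (d, x, 20, 1, 37, d, 17), (d, x, 20, 1, 37, k, 16), (w, b, 1, 1, 36, w, 24), (w, b, 1, 17, 18, n, 29), (w, m, 40, 1, 36, w, 24), (w, m, 40, 17, 18, n, 29), (w, v, 27, 1, 36, w, 24), (w, v, 27, 17, 18, n, 29)}
Keep only column(s) F, C, A, E (2 duplicate(s) eliminated): {(18, 1, n, 17), (18, 27, n, 17), (18, 40, n, 17), (36, 1, w, 1), (36, 27, w, 1), (36, 40, w, 1), (37, 20, d, 1), (37, 20, k, 1), (37, 37, d, 1), (37, 37, k, 1), (37, 38, d, 1), (37, 38, k, 1), (37, 40, d, 1), (37, 40, k, 1), (37, 8, d, 1), (37, 8, k, 1)}
Apply σ_{E != 17}; surviving tuples: {(36, 1, w, 1), (36, 27, w, 1), (36, 40, w, 1), (37, 20, d, 1), (37, 20, k, 1), (37, 37, d, 1), (37, 37, k, 1), (37, 38, d, 1), (37, 38, k, 1), (37, 40, d, 1), (37, 40, k, 1), (37, 8, d, 1), (37, 8, k, 1)}
Keep only column(s) E, C, F (5 duplicate(s) eliminated): {(1, 1, 36), (1, 20, 37), (1, 27, 36), (1, 37, 37), (1, 38, 37), (1, 40, 36), (1, 40, 37), (1, 8, 37)}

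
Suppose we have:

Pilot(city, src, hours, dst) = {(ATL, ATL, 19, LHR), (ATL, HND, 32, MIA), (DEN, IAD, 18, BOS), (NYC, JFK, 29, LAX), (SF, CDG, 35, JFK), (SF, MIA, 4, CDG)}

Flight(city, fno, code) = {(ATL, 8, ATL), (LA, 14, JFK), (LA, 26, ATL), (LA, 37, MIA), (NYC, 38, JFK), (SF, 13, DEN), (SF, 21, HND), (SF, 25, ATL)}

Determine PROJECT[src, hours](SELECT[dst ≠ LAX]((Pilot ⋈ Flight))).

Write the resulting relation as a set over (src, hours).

{(ATL, 19), (CDG, 35), (HND, 32), (MIA, 4)}

Pilot ⋈ Flight (natural join on city): {(ATL, ATL, 19, LHR, 8, ATL), (ATL, HND, 32, MIA, 8, ATL), (NYC, JFK, 29, LAX, 38, JFK), (SF, CDG, 35, JFK, 13, DEN), (SF, CDG, 35, JFK, 21, HND), (SF, CDG, 35, JFK, 25, ATL), (SF, MIA, 4, CDG, 13, DEN), (SF, MIA, 4, CDG, 21, HND), (SF, MIA, 4, CDG, 25, ATL)}
Filtering on dst ≠ LAX leaves {(ATL, ATL, 19, LHR, 8, ATL), (ATL, HND, 32, MIA, 8, ATL), (SF, CDG, 35, JFK, 13, DEN), (SF, CDG, 35, JFK, 21, HND), (SF, CDG, 35, JFK, 25, ATL), (SF, MIA, 4, CDG, 13, DEN), (SF, MIA, 4, CDG, 21, HND), (SF, MIA, 4, CDG, 25, ATL)}.
π[src, hours]: project onto (src, hours) (4 duplicate(s) eliminated) → {(ATL, 19), (CDG, 35), (HND, 32), (MIA, 4)}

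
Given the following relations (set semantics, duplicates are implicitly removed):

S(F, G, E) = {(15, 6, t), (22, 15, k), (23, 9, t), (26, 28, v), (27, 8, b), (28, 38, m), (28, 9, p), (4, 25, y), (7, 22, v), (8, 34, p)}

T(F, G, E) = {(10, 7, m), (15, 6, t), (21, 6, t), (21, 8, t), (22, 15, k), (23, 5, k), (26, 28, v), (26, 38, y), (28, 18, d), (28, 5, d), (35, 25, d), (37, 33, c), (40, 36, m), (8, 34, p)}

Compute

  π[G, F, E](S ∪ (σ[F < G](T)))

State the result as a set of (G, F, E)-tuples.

{(15, 22, k), (22, 7, v), (25, 4, y), (28, 26, v), (34, 8, p), (38, 26, y), (38, 28, m), (6, 15, t), (8, 27, b), (9, 23, t), (9, 28, p)}

Apply σ_{F < G}; surviving tuples: {(26, 28, v), (26, 38, y), (8, 34, p)}
Set union of the two operands is {(15, 6, t), (22, 15, k), (23, 9, t), (26, 28, v), (26, 38, y), (27, 8, b), (28, 38, m), (28, 9, p), (4, 25, y), (7, 22, v), (8, 34, p)}.
π_{G, F, E} gives {(15, 22, k), (22, 7, v), (25, 4, y), (28, 26, v), (34, 8, p), (38, 26, y), (38, 28, m), (6, 15, t), (8, 27, b), (9, 23, t), (9, 28, p)}.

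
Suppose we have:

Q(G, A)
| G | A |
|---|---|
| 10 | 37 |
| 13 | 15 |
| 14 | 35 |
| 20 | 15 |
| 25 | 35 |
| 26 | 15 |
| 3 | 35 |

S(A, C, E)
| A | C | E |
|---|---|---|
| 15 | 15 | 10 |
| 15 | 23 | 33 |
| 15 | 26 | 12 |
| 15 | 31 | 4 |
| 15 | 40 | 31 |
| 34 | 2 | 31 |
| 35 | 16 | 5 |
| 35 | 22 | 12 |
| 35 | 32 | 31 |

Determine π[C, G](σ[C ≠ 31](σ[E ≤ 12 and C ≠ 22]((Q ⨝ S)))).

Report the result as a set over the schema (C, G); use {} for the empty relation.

{(15, 13), (15, 20), (15, 26), (16, 14), (16, 25), (16, 3), (26, 13), (26, 20), (26, 26)}

Natural join on A: {(13, 15, 15, 10), (13, 15, 23, 33), (13, 15, 26, 12), (13, 15, 31, 4), (13, 15, 40, 31), (14, 35, 16, 5), (14, 35, 22, 12), (14, 35, 32, 31), (20, 15, 15, 10), (20, 15, 23, 33), (20, 15, 26, 12), (20, 15, 31, 4), (20, 15, 40, 31), (25, 35, 16, 5), (25, 35, 22, 12), (25, 35, 32, 31), (26, 15, 15, 10), (26, 15, 23, 33), (26, 15, 26, 12), (26, 15, 31, 4), (26, 15, 40, 31), (3, 35, 16, 5), (3, 35, 22, 12), (3, 35, 32, 31)}
Selection E ≤ 12 and C ≠ 22: {(13, 15, 15, 10), (13, 15, 26, 12), (13, 15, 31, 4), (14, 35, 16, 5), (20, 15, 15, 10), (20, 15, 26, 12), (20, 15, 31, 4), (25, 35, 16, 5), (26, 15, 15, 10), (26, 15, 26, 12), (26, 15, 31, 4), (3, 35, 16, 5)}
Selection C ≠ 31: {(13, 15, 15, 10), (13, 15, 26, 12), (14, 35, 16, 5), (20, 15, 15, 10), (20, 15, 26, 12), (25, 35, 16, 5), (26, 15, 15, 10), (26, 15, 26, 12), (3, 35, 16, 5)}
Keep only column(s) C, G: {(15, 13), (15, 20), (15, 26), (16, 14), (16, 25), (16, 3), (26, 13), (26, 20), (26, 26)}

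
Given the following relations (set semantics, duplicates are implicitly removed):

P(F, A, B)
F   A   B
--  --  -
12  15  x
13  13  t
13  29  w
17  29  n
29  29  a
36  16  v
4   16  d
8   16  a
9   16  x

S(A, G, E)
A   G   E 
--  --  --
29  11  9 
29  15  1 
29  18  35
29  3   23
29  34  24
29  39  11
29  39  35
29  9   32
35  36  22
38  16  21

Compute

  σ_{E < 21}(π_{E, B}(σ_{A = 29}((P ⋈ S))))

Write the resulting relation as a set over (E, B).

{(1, a), (1, n), (1, w), (11, a), (11, n), (11, w), (9, a), (9, n), (9, w)}

Joining P and S on A yields {(13, 29, w, 11, 9), (13, 29, w, 15, 1), (13, 29, w, 18, 35), (13, 29, w, 3, 23), (13, 29, w, 34, 24), (13, 29, w, 39, 11), (13, 29, w, 39, 35), (13, 29, w, 9, 32), (17, 29, n, 11, 9), (17, 29, n, 15, 1), (17, 29, n, 18, 35), (17, 29, n, 3, 23), (17, 29, n, 34, 24), (17, 29, n, 39, 11), (17, 29, n, 39, 35), (17, 29, n, 9, 32), (29, 29, a, 11, 9), (29, 29, a, 15, 1), (29, 29, a, 18, 35), (29, 29, a, 3, 23), (29, 29, a, 34, 24), (29, 29, a, 39, 11), (29, 29, a, 39, 35), (29, 29, a, 9, 32)}.
Apply σ_{A = 29}; surviving tuples: {(13, 29, w, 11, 9), (13, 29, w, 15, 1), (13, 29, w, 18, 35), (13, 29, w, 3, 23), (13, 29, w, 34, 24), (13, 29, w, 39, 11), (13, 29, w, 39, 35), (13, 29, w, 9, 32), (17, 29, n, 11, 9), (17, 29, n, 15, 1), (17, 29, n, 18, 35), (17, 29, n, 3, 23), (17, 29, n, 34, 24), (17, 29, n, 39, 11), (17, 29, n, 39, 35), (17, 29, n, 9, 32), (29, 29, a, 11, 9), (29, 29, a, 15, 1), (29, 29, a, 18, 35), (29, 29, a, 3, 23), (29, 29, a, 34, 24), (29, 29, a, 39, 11), (29, 29, a, 39, 35), (29, 29, a, 9, 32)}
Projecting to E, B (3 duplicate(s) eliminated): {(1, a), (1, n), (1, w), (11, a), (11, n), (11, w), (23, a), (23, n), (23, w), (24, a), (24, n), (24, w), (32, a), (32, n), (32, w), (35, a), (35, n), (35, w), (9, a), (9, n), (9, w)}
Apply σ_{E < 21}; surviving tuples: {(1, a), (1, n), (1, w), (11, a), (11, n), (11, w), (9, a), (9, n), (9, w)}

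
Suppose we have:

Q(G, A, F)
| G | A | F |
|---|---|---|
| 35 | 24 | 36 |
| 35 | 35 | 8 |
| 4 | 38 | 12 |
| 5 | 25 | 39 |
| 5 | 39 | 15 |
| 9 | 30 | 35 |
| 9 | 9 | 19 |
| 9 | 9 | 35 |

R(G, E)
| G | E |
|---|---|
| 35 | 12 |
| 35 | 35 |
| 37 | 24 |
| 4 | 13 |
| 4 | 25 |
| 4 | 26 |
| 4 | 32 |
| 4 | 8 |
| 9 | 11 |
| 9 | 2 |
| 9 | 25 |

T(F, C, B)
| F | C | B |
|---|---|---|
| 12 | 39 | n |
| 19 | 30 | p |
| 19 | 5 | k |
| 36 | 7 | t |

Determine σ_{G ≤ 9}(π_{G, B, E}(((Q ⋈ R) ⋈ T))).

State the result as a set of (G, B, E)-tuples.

{(4, n, 13), (4, n, 25), (4, n, 26), (4, n, 32), (4, n, 8), (9, k, 11), (9, k, 2), (9, k, 25), (9, p, 11), (9, p, 2), (9, p, 25)}

Natural join on G: {(35, 24, 36, 12), (35, 24, 36, 35), (35, 35, 8, 12), (35, 35, 8, 35), (4, 38, 12, 13), (4, 38, 12, 25), (4, 38, 12, 26), (4, 38, 12, 32), (4, 38, 12, 8), (9, 30, 35, 11), (9, 30, 35, 2), (9, 30, 35, 25), (9, 9, 19, 11), (9, 9, 19, 2), (9, 9, 19, 25), (9, 9, 35, 11), (9, 9, 35, 2), (9, 9, 35, 25)}
Natural join on F: {(35, 24, 36, 12, 7, t), (35, 24, 36, 35, 7, t), (4, 38, 12, 13, 39, n), (4, 38, 12, 25, 39, n), (4, 38, 12, 26, 39, n), (4, 38, 12, 32, 39, n), (4, 38, 12, 8, 39, n), (9, 9, 19, 11, 30, p), (9, 9, 19, 11, 5, k), (9, 9, 19, 2, 30, p), (9, 9, 19, 2, 5, k), (9, 9, 19, 25, 30, p), (9, 9, 19, 25, 5, k)}
Projecting to G, B, E: {(35, t, 12), (35, t, 35), (4, n, 13), (4, n, 25), (4, n, 26), (4, n, 32), (4, n, 8), (9, k, 11), (9, k, 2), (9, k, 25), (9, p, 11), (9, p, 2), (9, p, 25)}
Filtering on G ≤ 9 leaves {(4, n, 13), (4, n, 25), (4, n, 26), (4, n, 32), (4, n, 8), (9, k, 11), (9, k, 2), (9, k, 25), (9, p, 11), (9, p, 2), (9, p, 25)}.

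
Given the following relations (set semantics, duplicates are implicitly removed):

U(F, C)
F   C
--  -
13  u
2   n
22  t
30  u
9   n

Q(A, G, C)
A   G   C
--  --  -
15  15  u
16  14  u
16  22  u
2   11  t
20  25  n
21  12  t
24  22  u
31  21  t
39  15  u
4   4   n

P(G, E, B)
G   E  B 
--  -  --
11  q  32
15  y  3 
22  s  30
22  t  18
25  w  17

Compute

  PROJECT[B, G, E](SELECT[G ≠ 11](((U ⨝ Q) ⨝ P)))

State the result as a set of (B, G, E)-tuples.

U ⋈ Q (natural join on C): {(13, u, 15, 15), (13, u, 16, 14), (13, u, 16, 22), (13, u, 24, 22), (13, u, 39, 15), (2, n, 20, 25), (2, n, 4, 4), (22, t, 2, 11), (22, t, 21, 12), (22, t, 31, 21), (30, u, 15, 15), (30, u, 16, 14), (30, u, 16, 22), (30, u, 24, 22), (30, u, 39, 15), (9, n, 20, 25), (9, n, 4, 4)}
(U ⨝ Q) ⋈ P (natural join on G): {(13, u, 15, 15, y, 3), (13, u, 16, 22, s, 30), (13, u, 16, 22, t, 18), (13, u, 24, 22, s, 30), (13, u, 24, 22, t, 18), (13, u, 39, 15, y, 3), (2, n, 20, 25, w, 17), (22, t, 2, 11, q, 32), (30, u, 15, 15, y, 3), (30, u, 16, 22, s, 30), (30, u, 16, 22, t, 18), (30, u, 24, 22, s, 30), (30, u, 24, 22, t, 18), (30, u, 39, 15, y, 3), (9, n, 20, 25, w, 17)}
Apply σ_{G ≠ 11}; surviving tuples: {(13, u, 15, 15, y, 3), (13, u, 16, 22, s, 30), (13, u, 16, 22, t, 18), (13, u, 24, 22, s, 30), (13, u, 24, 22, t, 18), (13, u, 39, 15, y, 3), (2, n, 20, 25, w, 17), (30, u, 15, 15, y, 3), (30, u, 16, 22, s, 30), (30, u, 16, 22, t, 18), (30, u, 24, 22, s, 30), (30, u, 24, 22, t, 18), (30, u, 39, 15, y, 3), (9, n, 20, 25, w, 17)}
π_{B, G, E} gives {(17, 25, w), (18, 22, t), (3, 15, y), (30, 22, s)} (10 duplicate(s) eliminated).

{(17, 25, w), (18, 22, t), (3, 15, y), (30, 22, s)}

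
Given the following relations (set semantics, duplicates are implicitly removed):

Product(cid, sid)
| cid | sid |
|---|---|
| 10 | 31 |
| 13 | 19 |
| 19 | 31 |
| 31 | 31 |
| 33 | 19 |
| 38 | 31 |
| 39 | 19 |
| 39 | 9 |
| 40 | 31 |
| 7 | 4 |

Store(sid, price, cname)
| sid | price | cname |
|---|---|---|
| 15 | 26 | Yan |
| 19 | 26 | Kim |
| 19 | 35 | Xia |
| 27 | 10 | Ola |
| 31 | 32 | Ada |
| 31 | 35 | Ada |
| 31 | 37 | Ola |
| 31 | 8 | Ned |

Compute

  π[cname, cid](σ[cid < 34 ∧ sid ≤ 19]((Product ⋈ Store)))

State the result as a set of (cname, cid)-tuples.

{(Kim, 13), (Kim, 33), (Xia, 13), (Xia, 33)}

Natural join on sid: {(10, 31, 32, Ada), (10, 31, 35, Ada), (10, 31, 37, Ola), (10, 31, 8, Ned), (13, 19, 26, Kim), (13, 19, 35, Xia), (19, 31, 32, Ada), (19, 31, 35, Ada), (19, 31, 37, Ola), (19, 31, 8, Ned), (31, 31, 32, Ada), (31, 31, 35, Ada), (31, 31, 37, Ola), (31, 31, 8, Ned), (33, 19, 26, Kim), (33, 19, 35, Xia), (38, 31, 32, Ada), (38, 31, 35, Ada), (38, 31, 37, Ola), (38, 31, 8, Ned), (39, 19, 26, Kim), (39, 19, 35, Xia), (40, 31, 32, Ada), (40, 31, 35, Ada), (40, 31, 37, Ola), (40, 31, 8, Ned)}
Filtering on cid < 34 ∧ sid ≤ 19 leaves {(13, 19, 26, Kim), (13, 19, 35, Xia), (33, 19, 26, Kim), (33, 19, 35, Xia)}.
Keep only column(s) cname, cid: {(Kim, 13), (Kim, 33), (Xia, 13), (Xia, 33)}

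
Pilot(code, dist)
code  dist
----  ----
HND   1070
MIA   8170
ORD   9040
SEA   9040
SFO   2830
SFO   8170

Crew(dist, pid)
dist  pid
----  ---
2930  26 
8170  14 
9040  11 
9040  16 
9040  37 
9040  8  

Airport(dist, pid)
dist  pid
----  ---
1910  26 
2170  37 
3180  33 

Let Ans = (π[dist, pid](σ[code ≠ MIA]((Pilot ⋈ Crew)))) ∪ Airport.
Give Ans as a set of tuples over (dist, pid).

Joining Pilot and Crew on dist yields {(MIA, 8170, 14), (ORD, 9040, 11), (ORD, 9040, 16), (ORD, 9040, 37), (ORD, 9040, 8), (SEA, 9040, 11), (SEA, 9040, 16), (SEA, 9040, 37), (SEA, 9040, 8), (SFO, 8170, 14)}.
Selection code ≠ MIA: {(ORD, 9040, 11), (ORD, 9040, 16), (ORD, 9040, 37), (ORD, 9040, 8), (SEA, 9040, 11), (SEA, 9040, 16), (SEA, 9040, 37), (SEA, 9040, 8), (SFO, 8170, 14)}
π_{dist, pid} gives {(8170, 14), (9040, 11), (9040, 16), (9040, 37), (9040, 8)} (4 duplicate(s) eliminated).
Set union of the two operands is {(1910, 26), (2170, 37), (3180, 33), (8170, 14), (9040, 11), (9040, 16), (9040, 37), (9040, 8)}.

{(1910, 26), (2170, 37), (3180, 33), (8170, 14), (9040, 11), (9040, 16), (9040, 37), (9040, 8)}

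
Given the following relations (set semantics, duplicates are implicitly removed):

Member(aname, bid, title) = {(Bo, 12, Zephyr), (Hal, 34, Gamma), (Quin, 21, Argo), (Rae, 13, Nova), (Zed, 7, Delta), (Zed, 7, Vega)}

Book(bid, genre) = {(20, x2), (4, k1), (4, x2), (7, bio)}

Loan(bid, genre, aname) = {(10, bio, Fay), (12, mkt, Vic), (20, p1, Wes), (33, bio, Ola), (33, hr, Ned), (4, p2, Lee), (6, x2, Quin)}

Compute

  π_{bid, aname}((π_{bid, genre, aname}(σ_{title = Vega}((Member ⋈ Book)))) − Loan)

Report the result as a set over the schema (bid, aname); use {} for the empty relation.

{(7, Zed)}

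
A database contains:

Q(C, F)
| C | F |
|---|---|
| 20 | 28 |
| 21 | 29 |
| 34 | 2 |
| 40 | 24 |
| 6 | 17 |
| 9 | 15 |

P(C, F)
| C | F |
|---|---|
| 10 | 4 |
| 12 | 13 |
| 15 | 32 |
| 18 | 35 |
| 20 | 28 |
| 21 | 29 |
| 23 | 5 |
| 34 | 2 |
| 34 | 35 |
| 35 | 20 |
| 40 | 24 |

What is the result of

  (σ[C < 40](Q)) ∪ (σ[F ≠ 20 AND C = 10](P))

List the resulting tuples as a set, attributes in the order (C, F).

Apply σ_{C < 40}; surviving tuples: {(20, 28), (21, 29), (34, 2), (6, 17), (9, 15)}
Apply σ_{F ≠ 20 AND C = 10}; surviving tuples: {(10, 4)}
Taking the union: {(10, 4), (20, 28), (21, 29), (34, 2), (6, 17), (9, 15)}

{(10, 4), (20, 28), (21, 29), (34, 2), (6, 17), (9, 15)}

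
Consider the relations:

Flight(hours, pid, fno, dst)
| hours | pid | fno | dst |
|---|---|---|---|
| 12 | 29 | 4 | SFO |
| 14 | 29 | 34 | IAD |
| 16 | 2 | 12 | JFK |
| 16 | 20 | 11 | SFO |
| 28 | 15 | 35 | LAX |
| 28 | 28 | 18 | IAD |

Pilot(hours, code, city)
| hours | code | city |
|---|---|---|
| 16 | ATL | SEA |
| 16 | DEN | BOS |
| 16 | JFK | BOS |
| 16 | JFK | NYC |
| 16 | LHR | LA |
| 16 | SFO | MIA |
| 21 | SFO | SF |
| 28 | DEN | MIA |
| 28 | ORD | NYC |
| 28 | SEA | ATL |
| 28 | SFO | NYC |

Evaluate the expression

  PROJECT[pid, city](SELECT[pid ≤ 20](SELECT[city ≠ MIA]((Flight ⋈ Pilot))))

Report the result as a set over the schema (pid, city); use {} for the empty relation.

Joining Flight and Pilot on hours yields {(16, 2, 12, JFK, ATL, SEA), (16, 2, 12, JFK, DEN, BOS), (16, 2, 12, JFK, JFK, BOS), (16, 2, 12, JFK, JFK, NYC), (16, 2, 12, JFK, LHR, LA), (16, 2, 12, JFK, SFO, MIA), (16, 20, 11, SFO, ATL, SEA), (16, 20, 11, SFO, DEN, BOS), (16, 20, 11, SFO, JFK, BOS), (16, 20, 11, SFO, JFK, NYC), (16, 20, 11, SFO, LHR, LA), (16, 20, 11, SFO, SFO, MIA), (28, 15, 35, LAX, DEN, MIA), (28, 15, 35, LAX, ORD, NYC), (28, 15, 35, LAX, SEA, ATL), (28, 15, 35, LAX, SFO, NYC), (28, 28, 18, IAD, DEN, MIA), (28, 28, 18, IAD, ORD, NYC), (28, 28, 18, IAD, SEA, ATL), (28, 28, 18, IAD, SFO, NYC)}.
Apply σ_{city ≠ MIA}; surviving tuples: {(16, 2, 12, JFK, ATL, SEA), (16, 2, 12, JFK, DEN, BOS), (16, 2, 12, JFK, JFK, BOS), (16, 2, 12, JFK, JFK, NYC), (16, 2, 12, JFK, LHR, LA), (16, 20, 11, SFO, ATL, SEA), (16, 20, 11, SFO, DEN, BOS), (16, 20, 11, SFO, JFK, BOS), (16, 20, 11, SFO, JFK, NYC), (16, 20, 11, SFO, LHR, LA), (28, 15, 35, LAX, ORD, NYC), (28, 15, 35, LAX, SEA, ATL), (28, 15, 35, LAX, SFO, NYC), (28, 28, 18, IAD, ORD, NYC), (28, 28, 18, IAD, SEA, ATL), (28, 28, 18, IAD, SFO, NYC)}
Apply σ_{pid ≤ 20}; surviving tuples: {(16, 2, 12, JFK, ATL, SEA), (16, 2, 12, JFK, DEN, BOS), (16, 2, 12, JFK, JFK, BOS), (16, 2, 12, JFK, JFK, NYC), (16, 2, 12, JFK, LHR, LA), (16, 20, 11, SFO, ATL, SEA), (16, 20, 11, SFO, DEN, BOS), (16, 20, 11, SFO, JFK, BOS), (16, 20, 11, SFO, JFK, NYC), (16, 20, 11, SFO, LHR, LA), (28, 15, 35, LAX, ORD, NYC), (28, 15, 35, LAX, SEA, ATL), (28, 15, 35, LAX, SFO, NYC)}
π[pid, city]: project onto (pid, city) (3 duplicate(s) eliminated) → {(15, ATL), (15, NYC), (2, BOS), (2, LA), (2, NYC), (2, SEA), (20, BOS), (20, LA), (20, NYC), (20, SEA)}

{(15, ATL), (15, NYC), (2, BOS), (2, LA), (2, NYC), (2, SEA), (20, BOS), (20, LA), (20, NYC), (20, SEA)}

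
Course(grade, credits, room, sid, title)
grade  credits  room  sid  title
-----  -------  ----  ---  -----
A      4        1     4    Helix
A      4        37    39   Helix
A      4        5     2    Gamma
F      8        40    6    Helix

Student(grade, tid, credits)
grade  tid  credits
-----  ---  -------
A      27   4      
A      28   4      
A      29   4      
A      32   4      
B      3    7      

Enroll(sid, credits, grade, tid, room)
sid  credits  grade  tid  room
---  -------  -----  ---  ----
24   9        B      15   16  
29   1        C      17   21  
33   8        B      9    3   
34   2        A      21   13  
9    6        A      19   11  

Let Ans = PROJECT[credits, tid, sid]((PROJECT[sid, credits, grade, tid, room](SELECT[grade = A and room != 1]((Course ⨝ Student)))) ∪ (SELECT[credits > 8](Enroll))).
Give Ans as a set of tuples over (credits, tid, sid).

Joining Course and Student on grade, credits yields {(A, 4, 1, 4, Helix, 27), (A, 4, 1, 4, Helix, 28), (A, 4, 1, 4, Helix, 29), (A, 4, 1, 4, Helix, 32), (A, 4, 37, 39, Helix, 27), (A, 4, 37, 39, Helix, 28), (A, 4, 37, 39, Helix, 29), (A, 4, 37, 39, Helix, 32), (A, 4, 5, 2, Gamma, 27), (A, 4, 5, 2, Gamma, 28), (A, 4, 5, 2, Gamma, 29), (A, 4, 5, 2, Gamma, 32)}.
Filtering on grade = A and room != 1 leaves {(A, 4, 37, 39, Helix, 27), (A, 4, 37, 39, Helix, 28), (A, 4, 37, 39, Helix, 29), (A, 4, 37, 39, Helix, 32), (A, 4, 5, 2, Gamma, 27), (A, 4, 5, 2, Gamma, 28), (A, 4, 5, 2, Gamma, 29), (A, 4, 5, 2, Gamma, 32)}.
π_{sid, credits, grade, tid, room} gives {(2, 4, A, 27, 5), (2, 4, A, 28, 5), (2, 4, A, 29, 5), (2, 4, A, 32, 5), (39, 4, A, 27, 37), (39, 4, A, 28, 37), (39, 4, A, 29, 37), (39, 4, A, 32, 37)}.
Filtering on credits > 8 leaves {(24, 9, B, 15, 16)}.
Union: {(2, 4, A, 27, 5), (2, 4, A, 28, 5), (2, 4, A, 29, 5), (2, 4, A, 32, 5), (39, 4, A, 27, 37), (39, 4, A, 28, 37), (39, 4, A, 29, 37), (39, 4, A, 32, 37)} with {(24, 9, B, 15, 16)} → {(2, 4, A, 27, 5), (2, 4, A, 28, 5), (2, 4, A, 29, 5), (2, 4, A, 32, 5), (24, 9, B, 15, 16), (39, 4, A, 27, 37), (39, 4, A, 28, 37), (39, 4, A, 29, 37), (39, 4, A, 32, 37)}
π_{credits, tid, sid} gives {(4, 27, 2), (4, 27, 39), (4, 28, 2), (4, 28, 39), (4, 29, 2), (4, 29, 39), (4, 32, 2), (4, 32, 39), (9, 15, 24)}.

{(4, 27, 2), (4, 27, 39), (4, 28, 2), (4, 28, 39), (4, 29, 2), (4, 29, 39), (4, 32, 2), (4, 32, 39), (9, 15, 24)}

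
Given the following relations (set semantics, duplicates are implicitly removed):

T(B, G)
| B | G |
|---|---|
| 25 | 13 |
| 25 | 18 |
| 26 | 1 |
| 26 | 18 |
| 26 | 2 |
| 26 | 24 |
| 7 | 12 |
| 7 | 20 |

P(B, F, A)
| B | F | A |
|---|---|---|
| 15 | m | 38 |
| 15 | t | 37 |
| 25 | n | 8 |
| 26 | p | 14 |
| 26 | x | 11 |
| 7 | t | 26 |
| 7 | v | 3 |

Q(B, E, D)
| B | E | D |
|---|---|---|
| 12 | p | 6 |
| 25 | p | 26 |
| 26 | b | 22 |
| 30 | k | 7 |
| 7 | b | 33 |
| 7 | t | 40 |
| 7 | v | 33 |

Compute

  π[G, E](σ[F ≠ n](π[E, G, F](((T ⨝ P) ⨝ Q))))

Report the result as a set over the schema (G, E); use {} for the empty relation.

{(1, b), (12, b), (12, t), (12, v), (18, b), (2, b), (20, b), (20, t), (20, v), (24, b)}

T ⋈ P (natural join on B): {(25, 13, n, 8), (25, 18, n, 8), (26, 1, p, 14), (26, 1, x, 11), (26, 18, p, 14), (26, 18, x, 11), (26, 2, p, 14), (26, 2, x, 11), (26, 24, p, 14), (26, 24, x, 11), (7, 12, t, 26), (7, 12, v, 3), (7, 20, t, 26), (7, 20, v, 3)}
(T ⨝ P) ⋈ Q (natural join on B): {(25, 13, n, 8, p, 26), (25, 18, n, 8, p, 26), (26, 1, p, 14, b, 22), (26, 1, x, 11, b, 22), (26, 18, p, 14, b, 22), (26, 18, x, 11, b, 22), (26, 2, p, 14, b, 22), (26, 2, x, 11, b, 22), (26, 24, p, 14, b, 22), (26, 24, x, 11, b, 22), (7, 12, t, 26, b, 33), (7, 12, t, 26, t, 40), (7, 12, t, 26, v, 33), (7, 12, v, 3, b, 33), (7, 12, v, 3, t, 40), (7, 12, v, 3, v, 33), (7, 20, t, 26, b, 33), (7, 20, t, 26, t, 40), (7, 20, t, 26, v, 33), (7, 20, v, 3, b, 33), (7, 20, v, 3, t, 40), (7, 20, v, 3, v, 33)}
π[E, G, F]: project onto (E, G, F) → {(b, 1, p), (b, 1, x), (b, 12, t), (b, 12, v), (b, 18, p), (b, 18, x), (b, 2, p), (b, 2, x), (b, 20, t), (b, 20, v), (b, 24, p), (b, 24, x), (p, 13, n), (p, 18, n), (t, 12, t), (t, 12, v), (t, 20, t), (t, 20, v), (v, 12, t), (v, 12, v), (v, 20, t), (v, 20, v)}
σ[F ≠ n]: keep tuples satisfying F ≠ n → {(b, 1, p), (b, 1, x), (b, 12, t), (b, 12, v), (b, 18, p), (b, 18, x), (b, 2, p), (b, 2, x), (b, 20, t), (b, 20, v), (b, 24, p), (b, 24, x), (t, 12, t), (t, 12, v), (t, 20, t), (t, 20, v), (v, 12, t), (v, 12, v), (v, 20, t), (v, 20, v)}
π[G, E]: project onto (G, E) (10 duplicate(s) eliminated) → {(1, b), (12, b), (12, t), (12, v), (18, b), (2, b), (20, b), (20, t), (20, v), (24, b)}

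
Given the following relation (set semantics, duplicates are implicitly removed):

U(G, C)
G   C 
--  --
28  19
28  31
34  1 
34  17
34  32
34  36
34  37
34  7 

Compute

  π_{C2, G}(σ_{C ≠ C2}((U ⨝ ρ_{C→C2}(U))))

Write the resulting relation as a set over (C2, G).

ρ[C→C2]: schema becomes (G, C2); tuples unchanged.
U ⋈ ρ_{C→C2}(U) (natural join on G): {(28, 19, 19), (28, 19, 31), (28, 31, 19), (28, 31, 31), (34, 1, 1), (34, 1, 17), (34, 1, 32), (34, 1, 36), (34, 1, 37), (34, 1, 7), (34, 17, 1), (34, 17, 17), (34, 17, 32), (34, 17, 36), (34, 17, 37), (34, 17, 7), (34, 32, 1), (34, 32, 17), (34, 32, 32), (34, 32, 36), (34, 32, 37), (34, 32, 7), (34, 36, 1), (34, 36, 17), (34, 36, 32), (34, 36, 36), (34, 36, 37), (34, 36, 7), (34, 37, 1), (34, 37, 17), (34, 37, 32), (34, 37, 36), (34, 37, 37), (34, 37, 7), (34, 7, 1), (34, 7, 17), (34, 7, 32), (34, 7, 36), (34, 7, 37), (34, 7, 7)}
σ[C ≠ C2]: keep tuples satisfying C ≠ C2 → {(28, 19, 31), (28, 31, 19), (34, 1, 17), (34, 1, 32), (34, 1, 36), (34, 1, 37), (34, 1, 7), (34, 17, 1), (34, 17, 32), (34, 17, 36), (34, 17, 37), (34, 17, 7), (34, 32, 1), (34, 32, 17), (34, 32, 36), (34, 32, 37), (34, 32, 7), (34, 36, 1), (34, 36, 17), (34, 36, 32), (34, 36, 37), (34, 36, 7), (34, 37, 1), (34, 37, 17), (34, 37, 32), (34, 37, 36), (34, 37, 7), (34, 7, 1), (34, 7, 17), (34, 7, 32), (34, 7, 36), (34, 7, 37)}
π_{C2, G} gives {(1, 34), (17, 34), (19, 28), (31, 28), (32, 34), (36, 34), (37, 34), (7, 34)} (24 duplicate(s) eliminated).

{(1, 34), (17, 34), (19, 28), (31, 28), (32, 34), (36, 34), (37, 34), (7, 34)}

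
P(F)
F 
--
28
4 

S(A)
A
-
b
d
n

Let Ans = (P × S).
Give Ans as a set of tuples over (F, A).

{(28, b), (28, d), (28, n), (4, b), (4, d), (4, n)}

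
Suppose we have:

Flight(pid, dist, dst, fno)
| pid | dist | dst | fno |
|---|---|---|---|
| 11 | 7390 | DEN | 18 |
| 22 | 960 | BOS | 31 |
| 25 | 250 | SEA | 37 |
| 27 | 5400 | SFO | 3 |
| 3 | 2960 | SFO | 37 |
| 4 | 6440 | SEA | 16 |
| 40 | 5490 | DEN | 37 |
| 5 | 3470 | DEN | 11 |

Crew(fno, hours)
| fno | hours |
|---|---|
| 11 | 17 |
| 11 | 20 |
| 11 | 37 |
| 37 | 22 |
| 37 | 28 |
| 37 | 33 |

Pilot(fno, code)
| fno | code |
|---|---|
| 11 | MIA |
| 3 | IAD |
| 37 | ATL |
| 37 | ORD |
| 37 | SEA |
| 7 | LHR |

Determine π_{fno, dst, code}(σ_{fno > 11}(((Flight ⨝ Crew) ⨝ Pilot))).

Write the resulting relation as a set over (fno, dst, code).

Flight ⋈ Crew (natural join on fno): {(25, 250, SEA, 37, 22), (25, 250, SEA, 37, 28), (25, 250, SEA, 37, 33), (3, 2960, SFO, 37, 22), (3, 2960, SFO, 37, 28), (3, 2960, SFO, 37, 33), (40, 5490, DEN, 37, 22), (40, 5490, DEN, 37, 28), (40, 5490, DEN, 37, 33), (5, 3470, DEN, 11, 17), (5, 3470, DEN, 11, 20), (5, 3470, DEN, 11, 37)}
(Flight ⨝ Crew) ⋈ Pilot (natural join on fno): {(25, 250, SEA, 37, 22, ATL), (25, 250, SEA, 37, 22, ORD), (25, 250, SEA, 37, 22, SEA), (25, 250, SEA, 37, 28, ATL), (25, 250, SEA, 37, 28, ORD), (25, 250, SEA, 37, 28, SEA), (25, 250, SEA, 37, 33, ATL), (25, 250, SEA, 37, 33, ORD), (25, 250, SEA, 37, 33, SEA), (3, 2960, SFO, 37, 22, ATL), (3, 2960, SFO, 37, 22, ORD), (3, 2960, SFO, 37, 22, SEA), (3, 2960, SFO, 37, 28, ATL), (3, 2960, SFO, 37, 28, ORD), (3, 2960, SFO, 37, 28, SEA), (3, 2960, SFO, 37, 33, ATL), (3, 2960, SFO, 37, 33, ORD), (3, 2960, SFO, 37, 33, SEA), (40, 5490, DEN, 37, 22, ATL), (40, 5490, DEN, 37, 22, ORD), (40, 5490, DEN, 37, 22, SEA), (40, 5490, DEN, 37, 28, ATL), (40, 5490, DEN, 37, 28, ORD), (40, 5490, DEN, 37, 28, SEA), (40, 5490, DEN, 37, 33, ATL), (40, 5490, DEN, 37, 33, ORD), (40, 5490, DEN, 37, 33, SEA), (5, 3470, DEN, 11, 17, MIA), (5, 3470, DEN, 11, 20, MIA), (5, 3470, DEN, 11, 37, MIA)}
Filtering on fno > 11 leaves {(25, 250, SEA, 37, 22, ATL), (25, 250, SEA, 37, 22, ORD), (25, 250, SEA, 37, 22, SEA), (25, 250, SEA, 37, 28, ATL), (25, 250, SEA, 37, 28, ORD), (25, 250, SEA, 37, 28, SEA), (25, 250, SEA, 37, 33, ATL), (25, 250, SEA, 37, 33, ORD), (25, 250, SEA, 37, 33, SEA), (3, 2960, SFO, 37, 22, ATL), (3, 2960, SFO, 37, 22, ORD), (3, 2960, SFO, 37, 22, SEA), (3, 2960, SFO, 37, 28, ATL), (3, 2960, SFO, 37, 28, ORD), (3, 2960, SFO, 37, 28, SEA), (3, 2960, SFO, 37, 33, ATL), (3, 2960, SFO, 37, 33, ORD), (3, 2960, SFO, 37, 33, SEA), (40, 5490, DEN, 37, 22, ATL), (40, 5490, DEN, 37, 22, ORD), (40, 5490, DEN, 37, 22, SEA), (40, 5490, DEN, 37, 28, ATL), (40, 5490, DEN, 37, 28, ORD), (40, 5490, DEN, 37, 28, SEA), (40, 5490, DEN, 37, 33, ATL), (40, 5490, DEN, 37, 33, ORD), (40, 5490, DEN, 37, 33, SEA)}.
π_{fno, dst, code} gives {(37, DEN, ATL), (37, DEN, ORD), (37, DEN, SEA), (37, SEA, ATL), (37, SEA, ORD), (37, SEA, SEA), (37, SFO, ATL), (37, SFO, ORD), (37, SFO, SEA)} (18 duplicate(s) eliminated).

{(37, DEN, ATL), (37, DEN, ORD), (37, DEN, SEA), (37, SEA, ATL), (37, SEA, ORD), (37, SEA, SEA), (37, SFO, ATL), (37, SFO, ORD), (37, SFO, SEA)}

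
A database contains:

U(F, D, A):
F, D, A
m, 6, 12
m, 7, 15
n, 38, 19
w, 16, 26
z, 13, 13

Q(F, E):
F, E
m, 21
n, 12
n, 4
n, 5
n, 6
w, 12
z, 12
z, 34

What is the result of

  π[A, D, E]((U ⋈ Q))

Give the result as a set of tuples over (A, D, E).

Natural join on F: {(m, 6, 12, 21), (m, 7, 15, 21), (n, 38, 19, 12), (n, 38, 19, 4), (n, 38, 19, 5), (n, 38, 19, 6), (w, 16, 26, 12), (z, 13, 13, 12), (z, 13, 13, 34)}
Keep only column(s) A, D, E: {(12, 6, 21), (13, 13, 12), (13, 13, 34), (15, 7, 21), (19, 38, 12), (19, 38, 4), (19, 38, 5), (19, 38, 6), (26, 16, 12)}

{(12, 6, 21), (13, 13, 12), (13, 13, 34), (15, 7, 21), (19, 38, 12), (19, 38, 4), (19, 38, 5), (19, 38, 6), (26, 16, 12)}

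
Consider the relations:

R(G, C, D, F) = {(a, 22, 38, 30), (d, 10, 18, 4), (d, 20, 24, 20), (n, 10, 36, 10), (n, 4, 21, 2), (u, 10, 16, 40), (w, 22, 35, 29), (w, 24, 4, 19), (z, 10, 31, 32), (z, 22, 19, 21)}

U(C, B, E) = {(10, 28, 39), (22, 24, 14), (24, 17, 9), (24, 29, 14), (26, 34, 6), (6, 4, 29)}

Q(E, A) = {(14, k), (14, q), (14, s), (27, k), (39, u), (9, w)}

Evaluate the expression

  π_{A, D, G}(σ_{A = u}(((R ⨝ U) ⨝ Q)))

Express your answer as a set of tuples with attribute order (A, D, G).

{(u, 16, u), (u, 18, d), (u, 31, z), (u, 36, n)}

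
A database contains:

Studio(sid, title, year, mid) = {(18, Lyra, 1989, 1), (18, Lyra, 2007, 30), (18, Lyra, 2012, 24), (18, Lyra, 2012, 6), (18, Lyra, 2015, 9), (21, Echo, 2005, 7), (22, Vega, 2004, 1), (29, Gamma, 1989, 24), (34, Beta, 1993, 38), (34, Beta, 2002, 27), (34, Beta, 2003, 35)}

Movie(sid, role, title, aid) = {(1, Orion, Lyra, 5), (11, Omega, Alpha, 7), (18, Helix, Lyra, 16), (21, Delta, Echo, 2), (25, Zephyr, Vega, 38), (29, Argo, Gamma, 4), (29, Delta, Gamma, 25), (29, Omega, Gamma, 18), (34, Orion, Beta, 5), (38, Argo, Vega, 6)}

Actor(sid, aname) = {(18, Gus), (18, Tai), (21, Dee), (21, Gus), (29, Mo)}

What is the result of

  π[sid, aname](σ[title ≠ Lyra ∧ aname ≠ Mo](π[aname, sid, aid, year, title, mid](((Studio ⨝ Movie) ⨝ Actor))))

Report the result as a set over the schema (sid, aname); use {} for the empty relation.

{(21, Dee), (21, Gus)}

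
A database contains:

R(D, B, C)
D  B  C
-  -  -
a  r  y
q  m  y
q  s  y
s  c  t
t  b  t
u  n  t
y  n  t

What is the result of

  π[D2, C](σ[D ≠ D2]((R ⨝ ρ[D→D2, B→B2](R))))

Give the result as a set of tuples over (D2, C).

ρ[D→D2, B→B2]: schema becomes (D2, B2, C); tuples unchanged.
Natural join on C: {(a, r, y, a, r), (a, r, y, q, m), (a, r, y, q, s), (q, m, y, a, r), (q, m, y, q, m), (q, m, y, q, s), (q, s, y, a, r), (q, s, y, q, m), (q, s, y, q, s), (s, c, t, s, c), (s, c, t, t, b), (s, c, t, u, n), (s, c, t, y, n), (t, b, t, s, c), (t, b, t, t, b), (t, b, t, u, n), (t, b, t, y, n), (u, n, t, s, c), (u, n, t, t, b), (u, n, t, u, n), (u, n, t, y, n), (y, n, t, s, c), (y, n, t, t, b), (y, n, t, u, n), (y, n, t, y, n)}
Filtering on D ≠ D2 leaves {(a, r, y, q, m), (a, r, y, q, s), (q, m, y, a, r), (q, s, y, a, r), (s, c, t, t, b), (s, c, t, u, n), (s, c, t, y, n), (t, b, t, s, c), (t, b, t, u, n), (t, b, t, y, n), (u, n, t, s, c), (u, n, t, t, b), (u, n, t, y, n), (y, n, t, s, c), (y, n, t, t, b), (y, n, t, u, n)}.
Projecting to D2, C (10 duplicate(s) eliminated): {(a, y), (q, y), (s, t), (t, t), (u, t), (y, t)}

{(a, y), (q, y), (s, t), (t, t), (u, t), (y, t)}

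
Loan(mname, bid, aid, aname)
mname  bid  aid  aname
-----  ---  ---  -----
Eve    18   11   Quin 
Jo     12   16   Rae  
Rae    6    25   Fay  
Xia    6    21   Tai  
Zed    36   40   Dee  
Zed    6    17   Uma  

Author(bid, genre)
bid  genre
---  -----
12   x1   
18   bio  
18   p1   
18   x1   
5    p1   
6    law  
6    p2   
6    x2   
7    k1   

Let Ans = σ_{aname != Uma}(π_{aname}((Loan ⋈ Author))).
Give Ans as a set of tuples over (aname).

Natural join on bid: {(Eve, 18, 11, Quin, bio), (Eve, 18, 11, Quin, p1), (Eve, 18, 11, Quin, x1), (Jo, 12, 16, Rae, x1), (Rae, 6, 25, Fay, law), (Rae, 6, 25, Fay, p2), (Rae, 6, 25, Fay, x2), (Xia, 6, 21, Tai, law), (Xia, 6, 21, Tai, p2), (Xia, 6, 21, Tai, x2), (Zed, 6, 17, Uma, law), (Zed, 6, 17, Uma, p2), (Zed, 6, 17, Uma, x2)}
Keep only column(s) aname (8 duplicate(s) eliminated): {Fay, Quin, Rae, Tai, Uma}
Filtering on aname != Uma leaves {Fay, Quin, Rae, Tai}.

{Fay, Quin, Rae, Tai}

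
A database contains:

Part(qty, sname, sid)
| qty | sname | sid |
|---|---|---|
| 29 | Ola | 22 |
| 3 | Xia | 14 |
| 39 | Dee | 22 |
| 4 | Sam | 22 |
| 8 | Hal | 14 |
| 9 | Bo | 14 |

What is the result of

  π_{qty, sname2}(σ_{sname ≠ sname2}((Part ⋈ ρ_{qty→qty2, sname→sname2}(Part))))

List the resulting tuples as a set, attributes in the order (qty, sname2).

{(29, Dee), (29, Sam), (3, Bo), (3, Hal), (39, Ola), (39, Sam), (4, Dee), (4, Ola), (8, Bo), (8, Xia), (9, Hal), (9, Xia)}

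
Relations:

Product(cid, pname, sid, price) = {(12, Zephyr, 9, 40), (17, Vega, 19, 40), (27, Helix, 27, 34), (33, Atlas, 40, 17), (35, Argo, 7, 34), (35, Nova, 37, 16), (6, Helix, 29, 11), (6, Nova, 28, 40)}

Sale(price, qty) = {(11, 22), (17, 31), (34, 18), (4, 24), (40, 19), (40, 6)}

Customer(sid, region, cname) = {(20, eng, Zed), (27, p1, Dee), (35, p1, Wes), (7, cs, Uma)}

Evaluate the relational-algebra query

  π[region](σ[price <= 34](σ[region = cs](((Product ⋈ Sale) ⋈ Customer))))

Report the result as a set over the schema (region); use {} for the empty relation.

Joining Product and Sale on price yields {(12, Zephyr, 9, 40, 19), (12, Zephyr, 9, 40, 6), (17, Vega, 19, 40, 19), (17, Vega, 19, 40, 6), (27, Helix, 27, 34, 18), (33, Atlas, 40, 17, 31), (35, Argo, 7, 34, 18), (6, Helix, 29, 11, 22), (6, Nova, 28, 40, 19), (6, Nova, 28, 40, 6)}.
Joining (Product ⋈ Sale) and Customer on sid yields {(27, Helix, 27, 34, 18, p1, Dee), (35, Argo, 7, 34, 18, cs, Uma)}.
Filtering on region = cs leaves {(35, Argo, 7, 34, 18, cs, Uma)}.
Filtering on price <= 34 leaves {(35, Argo, 7, 34, 18, cs, Uma)}.
Projecting to region: {cs}

{cs}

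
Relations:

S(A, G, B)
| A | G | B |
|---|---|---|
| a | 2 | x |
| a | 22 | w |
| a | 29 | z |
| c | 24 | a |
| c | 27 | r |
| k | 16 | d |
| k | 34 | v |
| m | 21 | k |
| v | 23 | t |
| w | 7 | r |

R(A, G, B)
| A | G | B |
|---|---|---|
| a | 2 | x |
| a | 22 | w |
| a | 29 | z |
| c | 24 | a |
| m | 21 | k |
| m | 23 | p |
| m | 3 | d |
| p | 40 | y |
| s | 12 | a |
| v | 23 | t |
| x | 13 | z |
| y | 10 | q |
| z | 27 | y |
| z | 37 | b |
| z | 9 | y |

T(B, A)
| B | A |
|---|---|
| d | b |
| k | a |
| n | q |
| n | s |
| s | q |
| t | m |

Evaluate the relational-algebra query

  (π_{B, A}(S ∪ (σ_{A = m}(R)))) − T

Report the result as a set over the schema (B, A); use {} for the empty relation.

Filtering on A = m leaves {(m, 21, k), (m, 23, p), (m, 3, d)}.
Taking the union: {(a, 2, x), (a, 22, w), (a, 29, z), (c, 24, a), (c, 27, r), (k, 16, d), (k, 34, v), (m, 21, k), (m, 23, p), (m, 3, d), (v, 23, t), (w, 7, r)}
Projecting to B, A: {(a, c), (d, k), (d, m), (k, m), (p, m), (r, c), (r, w), (t, v), (v, k), (w, a), (x, a), (z, a)}
Taking the difference: {(a, c), (d, k), (d, m), (k, m), (p, m), (r, c), (r, w), (t, v), (v, k), (w, a), (x, a), (z, a)}

{(a, c), (d, k), (d, m), (k, m), (p, m), (r, c), (r, w), (t, v), (v, k), (w, a), (x, a), (z, a)}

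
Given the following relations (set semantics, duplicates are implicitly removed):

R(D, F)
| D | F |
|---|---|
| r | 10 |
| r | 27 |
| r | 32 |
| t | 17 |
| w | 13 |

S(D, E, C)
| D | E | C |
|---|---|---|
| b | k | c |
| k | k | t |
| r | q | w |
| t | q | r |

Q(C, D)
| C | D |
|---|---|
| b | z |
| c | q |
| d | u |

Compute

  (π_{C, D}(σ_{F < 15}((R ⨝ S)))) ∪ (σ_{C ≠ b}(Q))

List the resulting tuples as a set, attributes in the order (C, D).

R ⋈ S (natural join on D): {(r, 10, q, w), (r, 27, q, w), (r, 32, q, w), (t, 17, q, r)}
Filtering on F < 15 leaves {(r, 10, q, w)}.
Projecting to C, D: {(w, r)}
Filtering on C ≠ b leaves {(c, q), (d, u)}.
Union: {(w, r)} with {(c, q), (d, u)} → {(c, q), (d, u), (w, r)}

{(c, q), (d, u), (w, r)}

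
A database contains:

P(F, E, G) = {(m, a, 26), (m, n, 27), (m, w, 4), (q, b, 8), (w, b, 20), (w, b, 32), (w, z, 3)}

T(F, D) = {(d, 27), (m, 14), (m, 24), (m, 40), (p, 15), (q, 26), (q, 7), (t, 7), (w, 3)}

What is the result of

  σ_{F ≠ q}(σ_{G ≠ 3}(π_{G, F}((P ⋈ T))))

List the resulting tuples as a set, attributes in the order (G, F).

{(20, w), (26, m), (27, m), (32, w), (4, m)}

P ⋈ T (natural join on F): {(m, a, 26, 14), (m, a, 26, 24), (m, a, 26, 40), (m, n, 27, 14), (m, n, 27, 24), (m, n, 27, 40), (m, w, 4, 14), (m, w, 4, 24), (m, w, 4, 40), (q, b, 8, 26), (q, b, 8, 7), (w, b, 20, 3), (w, b, 32, 3), (w, z, 3, 3)}
π[G, F]: project onto (G, F) (7 duplicate(s) eliminated) → {(20, w), (26, m), (27, m), (3, w), (32, w), (4, m), (8, q)}
σ[G ≠ 3]: keep tuples satisfying G ≠ 3 → {(20, w), (26, m), (27, m), (32, w), (4, m), (8, q)}
σ[F ≠ q]: keep tuples satisfying F ≠ q → {(20, w), (26, m), (27, m), (32, w), (4, m)}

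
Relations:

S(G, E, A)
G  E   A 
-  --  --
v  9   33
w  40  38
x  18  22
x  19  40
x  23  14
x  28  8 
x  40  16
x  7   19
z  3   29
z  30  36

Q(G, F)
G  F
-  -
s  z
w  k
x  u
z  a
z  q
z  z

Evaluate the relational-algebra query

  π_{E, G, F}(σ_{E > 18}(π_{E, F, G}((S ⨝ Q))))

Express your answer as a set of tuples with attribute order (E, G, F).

S ⋈ Q (natural join on G): {(w, 40, 38, k), (x, 18, 22, u), (x, 19, 40, u), (x, 23, 14, u), (x, 28, 8, u), (x, 40, 16, u), (x, 7, 19, u), (z, 3, 29, a), (z, 3, 29, q), (z, 3, 29, z), (z, 30, 36, a), (z, 30, 36, q), (z, 30, 36, z)}
Keep only column(s) E, F, G: {(18, u, x), (19, u, x), (23, u, x), (28, u, x), (3, a, z), (3, q, z), (3, z, z), (30, a, z), (30, q, z), (30, z, z), (40, k, w), (40, u, x), (7, u, x)}
Selection E > 18: {(19, u, x), (23, u, x), (28, u, x), (30, a, z), (30, q, z), (30, z, z), (40, k, w), (40, u, x)}
Keep only column(s) E, G, F: {(19, x, u), (23, x, u), (28, x, u), (30, z, a), (30, z, q), (30, z, z), (40, w, k), (40, x, u)}

{(19, x, u), (23, x, u), (28, x, u), (30, z, a), (30, z, q), (30, z, z), (40, w, k), (40, x, u)}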